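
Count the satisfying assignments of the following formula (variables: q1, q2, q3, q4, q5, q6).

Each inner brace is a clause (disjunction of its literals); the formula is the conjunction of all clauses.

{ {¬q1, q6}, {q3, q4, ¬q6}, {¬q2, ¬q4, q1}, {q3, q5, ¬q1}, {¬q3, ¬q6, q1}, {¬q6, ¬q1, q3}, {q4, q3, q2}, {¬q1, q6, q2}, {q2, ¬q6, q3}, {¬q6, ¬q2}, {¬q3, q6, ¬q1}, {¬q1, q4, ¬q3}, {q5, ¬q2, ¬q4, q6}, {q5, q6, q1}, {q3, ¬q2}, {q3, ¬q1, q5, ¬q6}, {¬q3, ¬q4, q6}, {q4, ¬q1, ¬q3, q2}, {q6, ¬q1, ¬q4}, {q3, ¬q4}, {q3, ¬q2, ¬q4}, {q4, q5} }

4

There are 2^6 = 64 truth assignments over (q1, q2, q3, q4, q5, q6).
Split on q4. With q4 = True, the clauses containing q4 are satisfied and ¬q4 drops from the rest; 2 of the 2^5 = 32 assignments to the other variables satisfy what remains.
With q4 = False, by the same count on the reduced clause set, 2 assignments work.
(One model: q1=F, q2=F, q3=T, q4=F, q5=T, q6=F.)
Total: 2 + 2 = 4.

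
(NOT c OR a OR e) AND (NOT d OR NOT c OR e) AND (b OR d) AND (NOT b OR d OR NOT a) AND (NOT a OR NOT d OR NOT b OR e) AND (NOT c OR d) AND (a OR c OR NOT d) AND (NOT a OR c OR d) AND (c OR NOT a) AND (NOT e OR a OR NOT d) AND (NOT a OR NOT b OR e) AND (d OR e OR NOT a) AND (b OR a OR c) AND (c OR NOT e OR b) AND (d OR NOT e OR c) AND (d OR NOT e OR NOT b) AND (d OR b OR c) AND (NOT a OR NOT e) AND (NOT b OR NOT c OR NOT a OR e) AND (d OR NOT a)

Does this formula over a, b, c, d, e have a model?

Suppose b = true.
Suppose d = false.
(NOT a) alone gives a = false.
(NOT c) alone gives c = false.
(NOT e) alone gives e = false.
This assignment satisfies each clause.
A satisfying assignment: a: false; b: true; c: false; d: false; e: false.

Yes, satisfiable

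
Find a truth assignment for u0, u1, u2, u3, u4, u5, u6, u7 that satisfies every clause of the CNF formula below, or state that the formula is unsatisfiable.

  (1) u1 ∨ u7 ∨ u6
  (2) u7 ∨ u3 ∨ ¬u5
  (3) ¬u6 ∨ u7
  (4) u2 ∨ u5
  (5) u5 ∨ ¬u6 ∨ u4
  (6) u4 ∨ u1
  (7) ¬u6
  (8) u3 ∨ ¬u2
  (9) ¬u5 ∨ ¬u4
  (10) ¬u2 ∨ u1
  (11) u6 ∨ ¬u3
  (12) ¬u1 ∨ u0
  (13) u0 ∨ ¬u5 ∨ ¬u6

The clause (¬u6) is unit, so u6 = False.
The clause (¬u3) is unit, so u3 = False.
The clause (¬u2) is unit, so u2 = False.
The clause (u5) is unit, so u5 = True.
The clause (u7) is unit, so u7 = True.
The clause (¬u4) is unit, so u4 = False.
The clause (u1) is unit, so u1 = True.
The clause (u0) is unit, so u0 = True.
This assignment satisfies each clause.

u0 ↦ True; u1 ↦ True; u2 ↦ False; u3 ↦ False; u4 ↦ False; u5 ↦ True; u6 ↦ False; u7 ↦ True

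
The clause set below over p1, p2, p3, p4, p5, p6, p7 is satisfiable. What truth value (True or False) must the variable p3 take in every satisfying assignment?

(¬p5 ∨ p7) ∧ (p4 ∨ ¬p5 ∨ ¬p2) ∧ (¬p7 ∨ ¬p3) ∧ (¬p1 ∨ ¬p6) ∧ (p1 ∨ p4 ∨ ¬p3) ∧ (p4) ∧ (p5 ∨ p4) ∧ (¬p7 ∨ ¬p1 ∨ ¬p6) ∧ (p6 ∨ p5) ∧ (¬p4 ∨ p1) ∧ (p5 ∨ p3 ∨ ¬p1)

Suppose p3 = True.
(¬p7) alone gives p7 = False.
(¬p5) alone gives p5 = False.
(p4) alone gives p4 = True.
(p6) alone gives p6 = True.
(¬p1) alone gives p1 = False.
Now (p1) is unsatisfied and unit — conflict.
So every satisfying assignment has p3 = False.

False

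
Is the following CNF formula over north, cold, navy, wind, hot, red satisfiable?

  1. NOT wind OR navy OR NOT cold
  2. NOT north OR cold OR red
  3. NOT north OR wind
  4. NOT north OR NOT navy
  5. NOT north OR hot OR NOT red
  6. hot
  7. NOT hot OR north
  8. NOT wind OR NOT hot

No

Unit clause (hot) forces hot = true.
Unit clause (north) forces north = true.
Unit clause (wind) forces wind = true.
That conflicts with the unit clause (NOT wind).
No assignment satisfies every clause.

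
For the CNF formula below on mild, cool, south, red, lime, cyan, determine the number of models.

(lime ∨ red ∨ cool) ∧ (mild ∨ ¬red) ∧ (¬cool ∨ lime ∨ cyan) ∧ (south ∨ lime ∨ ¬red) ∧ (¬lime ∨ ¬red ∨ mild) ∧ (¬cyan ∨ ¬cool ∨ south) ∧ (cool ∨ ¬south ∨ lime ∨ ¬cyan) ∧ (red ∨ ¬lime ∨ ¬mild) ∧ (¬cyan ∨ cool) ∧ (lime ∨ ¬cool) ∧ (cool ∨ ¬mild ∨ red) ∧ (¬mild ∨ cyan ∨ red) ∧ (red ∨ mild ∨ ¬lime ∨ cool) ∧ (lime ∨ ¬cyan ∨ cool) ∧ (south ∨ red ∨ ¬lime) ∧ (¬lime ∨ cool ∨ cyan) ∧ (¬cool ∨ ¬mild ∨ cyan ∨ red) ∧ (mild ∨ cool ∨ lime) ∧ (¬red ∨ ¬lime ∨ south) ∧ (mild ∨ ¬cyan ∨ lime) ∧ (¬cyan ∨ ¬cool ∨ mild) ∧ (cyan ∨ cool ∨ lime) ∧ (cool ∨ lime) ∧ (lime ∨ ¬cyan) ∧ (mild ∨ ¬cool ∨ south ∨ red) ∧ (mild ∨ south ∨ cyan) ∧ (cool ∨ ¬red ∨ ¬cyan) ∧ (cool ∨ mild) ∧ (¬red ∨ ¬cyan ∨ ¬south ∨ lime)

3

There are 2^6 = 64 truth assignments over (mild, cool, south, red, lime, cyan).
Split on cool. With cool = True, the clauses containing cool are satisfied and ¬cool drops from the rest; 3 of the 2^5 = 32 assignments to the other variables satisfy what remains.
With cool = False, by the same count on the reduced clause set, 0 assignments work.
Total: 3 + 0 = 3.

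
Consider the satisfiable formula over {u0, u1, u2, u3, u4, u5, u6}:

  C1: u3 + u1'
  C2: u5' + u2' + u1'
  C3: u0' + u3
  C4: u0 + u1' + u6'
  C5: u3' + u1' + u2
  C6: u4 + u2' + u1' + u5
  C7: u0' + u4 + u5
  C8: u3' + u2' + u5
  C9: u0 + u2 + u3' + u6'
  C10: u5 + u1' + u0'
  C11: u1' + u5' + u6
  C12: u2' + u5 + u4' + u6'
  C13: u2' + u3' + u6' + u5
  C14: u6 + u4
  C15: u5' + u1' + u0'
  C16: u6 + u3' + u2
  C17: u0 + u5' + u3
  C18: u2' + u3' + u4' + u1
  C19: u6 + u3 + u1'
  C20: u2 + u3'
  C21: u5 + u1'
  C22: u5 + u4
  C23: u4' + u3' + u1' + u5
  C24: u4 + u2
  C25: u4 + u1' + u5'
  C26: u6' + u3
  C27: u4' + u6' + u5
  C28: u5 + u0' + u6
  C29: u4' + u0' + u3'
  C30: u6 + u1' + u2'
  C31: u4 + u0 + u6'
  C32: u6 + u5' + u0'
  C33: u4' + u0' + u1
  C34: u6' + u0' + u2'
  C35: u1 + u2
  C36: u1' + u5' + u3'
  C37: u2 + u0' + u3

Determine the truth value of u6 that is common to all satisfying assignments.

False

Suppose u6 = 1.
The clause (u3) is unit, so u3 = 1.
The clause (u2) is unit, so u2 = 1.
The clause (u5) is unit, so u5 = 1.
The clause (u1') is unit, so u1 = 0.
The clause (u4') is unit, so u4 = 0.
The clause (u0) is unit, so u0 = 1.
That conflicts with the unit clause (u0').
So every satisfying assignment has u6 = False.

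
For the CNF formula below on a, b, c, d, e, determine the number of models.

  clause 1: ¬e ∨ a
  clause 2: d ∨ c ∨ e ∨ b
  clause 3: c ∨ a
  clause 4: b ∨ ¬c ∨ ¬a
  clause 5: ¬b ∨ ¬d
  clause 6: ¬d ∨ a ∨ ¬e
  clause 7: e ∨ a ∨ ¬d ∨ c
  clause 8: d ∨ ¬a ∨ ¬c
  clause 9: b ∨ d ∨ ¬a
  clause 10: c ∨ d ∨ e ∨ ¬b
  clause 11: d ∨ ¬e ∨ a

6

There are 2^5 = 32 truth assignments over (a, b, c, d, e).
Split on b. With b = True, the clauses containing b are satisfied and ¬b drops from the rest; 2 of the 2^4 = 16 assignments to the other variables satisfy what remains.
With b = False, by the same count on the reduced clause set, 4 assignments work.
(One model: a=F, b=F, c=T, d=F, e=F.)
Total: 2 + 4 = 6.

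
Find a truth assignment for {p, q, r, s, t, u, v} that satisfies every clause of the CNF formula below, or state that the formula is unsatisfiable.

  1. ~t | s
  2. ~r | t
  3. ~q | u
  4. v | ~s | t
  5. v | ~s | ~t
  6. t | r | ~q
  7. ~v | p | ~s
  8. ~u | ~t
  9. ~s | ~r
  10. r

UNSATISFIABLE

From the singleton clause (r), r = 1.
From the singleton clause (t), t = 1.
From the singleton clause (s), s = 1.
But (~s) is also a unit clause — contradiction.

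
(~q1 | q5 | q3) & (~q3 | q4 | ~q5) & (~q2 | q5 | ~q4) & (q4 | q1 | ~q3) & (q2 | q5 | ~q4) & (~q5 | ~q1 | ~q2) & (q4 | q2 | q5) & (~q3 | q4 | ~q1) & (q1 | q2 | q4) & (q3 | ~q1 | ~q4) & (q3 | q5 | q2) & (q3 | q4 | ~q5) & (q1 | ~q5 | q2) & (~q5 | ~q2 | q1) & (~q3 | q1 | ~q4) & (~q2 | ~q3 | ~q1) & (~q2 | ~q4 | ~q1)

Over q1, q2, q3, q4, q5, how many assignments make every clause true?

There are 2^5 = 32 truth assignments over (q1, q2, q3, q4, q5).
Split on q5. With q5 = 1, the clauses containing q5 are satisfied and ~q5 drops from the rest; 1 of the 2^4 = 16 assignments to the other variables satisfy what remains.
With q5 = 0, by the same count on the reduced clause set, 1 assignment works.
(One model: q1=F, q2=T, q3=F, q4=F, q5=F.)
Total: 1 + 1 = 2.

2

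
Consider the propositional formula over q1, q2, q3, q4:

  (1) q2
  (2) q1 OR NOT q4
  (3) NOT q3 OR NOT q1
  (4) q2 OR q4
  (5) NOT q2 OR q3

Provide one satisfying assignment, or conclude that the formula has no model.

q1=false; q2=true; q3=true; q4=false

(q2) alone gives q2 = true.
(q3) alone gives q3 = true.
(NOT q1) alone gives q1 = false.
(NOT q4) alone gives q4 = false.
All clauses are satisfied.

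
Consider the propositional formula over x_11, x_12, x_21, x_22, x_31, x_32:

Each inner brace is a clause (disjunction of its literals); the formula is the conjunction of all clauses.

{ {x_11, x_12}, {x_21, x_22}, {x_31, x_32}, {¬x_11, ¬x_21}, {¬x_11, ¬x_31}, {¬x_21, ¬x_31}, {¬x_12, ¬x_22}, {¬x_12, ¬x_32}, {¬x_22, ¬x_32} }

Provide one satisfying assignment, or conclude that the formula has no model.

Branch on x_11: set x_11 = True.
(¬x_21) alone gives x_21 = False.
(x_22) alone gives x_22 = True.
(¬x_31) alone gives x_31 = False.
(x_32) alone gives x_32 = True.
That conflicts with the unit clause (¬x_32).
That branch fails; take x_11 = False instead.
(x_12) alone gives x_12 = True.
(¬x_22) alone gives x_22 = False.
(x_21) alone gives x_21 = True.
(¬x_31) alone gives x_31 = False.
(x_32) alone gives x_32 = True.
That conflicts with the unit clause (¬x_32).
Either choice for x_11 ends in contradiction.

UNSATISFIABLE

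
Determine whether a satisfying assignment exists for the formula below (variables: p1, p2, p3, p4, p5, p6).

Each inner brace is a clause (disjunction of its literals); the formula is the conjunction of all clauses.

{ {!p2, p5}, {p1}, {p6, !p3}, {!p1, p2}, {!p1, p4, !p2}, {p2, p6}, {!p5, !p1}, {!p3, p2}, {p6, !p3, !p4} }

No

From the singleton clause (p1), p1 = true.
From the singleton clause (p2), p2 = true.
From the singleton clause (p5), p5 = true.
That conflicts with the unit clause (!p5).
No assignment satisfies every clause.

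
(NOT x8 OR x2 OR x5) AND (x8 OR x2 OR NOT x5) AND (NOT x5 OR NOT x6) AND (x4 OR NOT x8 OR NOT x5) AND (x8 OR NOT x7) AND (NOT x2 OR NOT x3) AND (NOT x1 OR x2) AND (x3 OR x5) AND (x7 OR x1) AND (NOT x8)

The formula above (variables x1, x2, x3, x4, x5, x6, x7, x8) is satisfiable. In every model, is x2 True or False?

Suppose x2 = false.
Unit clause (NOT x1) forces x1 = false.
Unit clause (x7) forces x7 = true.
Unit clause (x8) forces x8 = true.
Now (NOT x8) is unsatisfied and unit — conflict.
So every satisfying assignment has x2 = True.

True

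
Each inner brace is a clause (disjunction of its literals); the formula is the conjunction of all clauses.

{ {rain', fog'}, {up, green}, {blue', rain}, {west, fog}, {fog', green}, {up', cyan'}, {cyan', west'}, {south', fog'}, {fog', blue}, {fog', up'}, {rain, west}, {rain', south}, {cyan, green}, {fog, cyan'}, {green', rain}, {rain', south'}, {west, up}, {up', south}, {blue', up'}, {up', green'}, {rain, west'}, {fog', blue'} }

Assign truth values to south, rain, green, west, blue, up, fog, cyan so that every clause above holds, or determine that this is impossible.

UNSATISFIABLE

Branch on rain: set rain = 0.
(blue') alone gives blue = 0.
(fog') alone gives fog = 0.
(west) alone gives west = 1.
But (west') is also a unit clause — contradiction.
Backtrack on rain: now try rain = 1.
(fog') alone gives fog = 0.
(west) alone gives west = 1.
(cyan') alone gives cyan = 0.
(south) alone gives south = 1.
But (south') is also a unit clause — contradiction.
Either choice for rain ends in contradiction.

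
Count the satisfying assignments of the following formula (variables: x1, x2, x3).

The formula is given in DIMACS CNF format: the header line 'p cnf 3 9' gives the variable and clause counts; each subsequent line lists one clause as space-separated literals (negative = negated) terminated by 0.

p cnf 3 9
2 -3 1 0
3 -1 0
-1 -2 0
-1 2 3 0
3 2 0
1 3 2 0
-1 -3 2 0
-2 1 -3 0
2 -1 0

1

There are 2^3 = 8 truth assignments over (x1, x2, x3).
Split on x1. With x1 = True, the clauses containing x1 are satisfied and ¬x1 drops from the rest; 0 of the 2^2 = 4 assignments to the other variables satisfy what remains.
With x1 = False, by the same count on the reduced clause set, 1 assignment works.
Total: 0 + 1 = 1.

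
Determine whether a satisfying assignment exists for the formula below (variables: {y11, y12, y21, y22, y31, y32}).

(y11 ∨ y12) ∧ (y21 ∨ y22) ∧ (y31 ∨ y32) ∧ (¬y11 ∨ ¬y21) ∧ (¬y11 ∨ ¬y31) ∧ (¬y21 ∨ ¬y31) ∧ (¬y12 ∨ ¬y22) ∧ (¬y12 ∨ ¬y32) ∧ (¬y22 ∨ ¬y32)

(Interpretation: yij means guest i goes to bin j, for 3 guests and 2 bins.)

No

Try y11 = True.
The clause (¬y21) is unit, so y21 = False.
The clause (y22) is unit, so y22 = True.
The clause (¬y31) is unit, so y31 = False.
The clause (y32) is unit, so y32 = True.
But (¬y32) is also a unit clause — contradiction.
Backtrack on y11: now try y11 = False.
The clause (y12) is unit, so y12 = True.
The clause (¬y22) is unit, so y22 = False.
The clause (y21) is unit, so y21 = True.
The clause (¬y31) is unit, so y31 = False.
The clause (y32) is unit, so y32 = True.
But (¬y32) is also a unit clause — contradiction.
Either choice for y11 ends in contradiction.
No assignment satisfies every clause.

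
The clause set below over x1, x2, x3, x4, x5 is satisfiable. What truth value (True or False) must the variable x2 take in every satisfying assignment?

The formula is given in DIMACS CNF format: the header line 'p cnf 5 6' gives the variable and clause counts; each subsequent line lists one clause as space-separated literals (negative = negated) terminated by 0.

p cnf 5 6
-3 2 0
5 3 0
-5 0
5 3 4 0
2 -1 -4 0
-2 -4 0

Suppose x2 = False.
Unit clause (¬x3) forces x3 = False.
Unit clause (x5) forces x5 = True.
That conflicts with the unit clause (¬x5).
So every satisfying assignment has x2 = True.

True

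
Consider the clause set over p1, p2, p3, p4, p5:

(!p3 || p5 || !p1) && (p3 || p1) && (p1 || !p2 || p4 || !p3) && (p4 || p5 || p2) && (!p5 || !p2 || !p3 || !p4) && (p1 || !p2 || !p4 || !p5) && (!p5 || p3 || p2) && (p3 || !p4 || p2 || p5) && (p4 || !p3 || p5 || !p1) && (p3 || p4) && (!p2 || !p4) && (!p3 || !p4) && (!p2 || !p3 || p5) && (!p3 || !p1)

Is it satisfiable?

Suppose p3 = true.
The clause (!p4) is unit, so p4 = false.
The clause (!p1) is unit, so p1 = false.
The clause (!p2) is unit, so p2 = false.
The clause (p5) is unit, so p5 = true.
All clauses are satisfied.
A satisfying assignment: p1=false; p2=false; p3=true; p4=false; p5=true.

Yes, satisfiable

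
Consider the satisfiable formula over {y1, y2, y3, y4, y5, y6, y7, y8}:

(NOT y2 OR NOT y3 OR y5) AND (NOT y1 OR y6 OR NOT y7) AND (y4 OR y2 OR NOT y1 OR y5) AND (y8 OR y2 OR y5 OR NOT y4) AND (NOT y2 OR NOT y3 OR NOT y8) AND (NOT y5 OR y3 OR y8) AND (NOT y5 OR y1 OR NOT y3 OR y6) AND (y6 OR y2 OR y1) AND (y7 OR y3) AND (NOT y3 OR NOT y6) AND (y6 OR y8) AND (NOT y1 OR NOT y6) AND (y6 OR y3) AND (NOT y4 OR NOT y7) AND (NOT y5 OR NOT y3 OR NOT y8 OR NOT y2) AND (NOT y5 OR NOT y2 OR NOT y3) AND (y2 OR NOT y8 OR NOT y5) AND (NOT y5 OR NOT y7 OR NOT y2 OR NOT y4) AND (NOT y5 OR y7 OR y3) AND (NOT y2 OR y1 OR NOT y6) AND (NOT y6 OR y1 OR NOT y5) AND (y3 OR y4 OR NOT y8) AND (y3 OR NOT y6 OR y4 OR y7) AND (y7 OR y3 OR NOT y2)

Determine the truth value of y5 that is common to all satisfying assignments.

False

Suppose y5 = true.
Branch on y3: set y3 = true.
From the singleton clause (NOT y6), y6 = false.
From the singleton clause (y1), y1 = true.
From the singleton clause (NOT y7), y7 = false.
From the singleton clause (y8), y8 = true.
From the singleton clause (NOT y2), y2 = false.
Now (y2) is unsatisfied and unit — conflict.
Undo y3 and try y3 = false.
From the singleton clause (y8), y8 = true.
From the singleton clause (y7), y7 = true.
From the singleton clause (y6), y6 = true.
From the singleton clause (NOT y1), y1 = false.
Now (y1) is unsatisfied and unit — conflict.
Neither y3 = true nor y3 = false works.
So every satisfying assignment has y5 = False.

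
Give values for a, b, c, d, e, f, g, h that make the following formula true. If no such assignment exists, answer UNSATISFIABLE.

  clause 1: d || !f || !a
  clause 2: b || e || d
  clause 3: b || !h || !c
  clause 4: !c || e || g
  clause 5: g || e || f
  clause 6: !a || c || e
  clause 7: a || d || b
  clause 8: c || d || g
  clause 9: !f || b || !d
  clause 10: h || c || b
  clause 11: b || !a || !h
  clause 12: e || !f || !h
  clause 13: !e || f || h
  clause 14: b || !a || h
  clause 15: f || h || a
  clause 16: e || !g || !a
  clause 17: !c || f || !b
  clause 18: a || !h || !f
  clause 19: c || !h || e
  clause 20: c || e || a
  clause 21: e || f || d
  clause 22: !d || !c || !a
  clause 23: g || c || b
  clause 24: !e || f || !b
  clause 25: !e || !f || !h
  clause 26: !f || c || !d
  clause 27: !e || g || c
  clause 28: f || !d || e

Branch on d: set d = false.
Branch on f: set f = true.
The clause (!a) is unit, so a = false.
The clause (b) is unit, so b = true.
The clause (!h) is unit, so h = false.
Branch on c: set c = true.
Branch on e: set e = true.
No clause remains; g is free.

a=false, b=true, c=true, d=false, e=true, f=true, g=false, h=false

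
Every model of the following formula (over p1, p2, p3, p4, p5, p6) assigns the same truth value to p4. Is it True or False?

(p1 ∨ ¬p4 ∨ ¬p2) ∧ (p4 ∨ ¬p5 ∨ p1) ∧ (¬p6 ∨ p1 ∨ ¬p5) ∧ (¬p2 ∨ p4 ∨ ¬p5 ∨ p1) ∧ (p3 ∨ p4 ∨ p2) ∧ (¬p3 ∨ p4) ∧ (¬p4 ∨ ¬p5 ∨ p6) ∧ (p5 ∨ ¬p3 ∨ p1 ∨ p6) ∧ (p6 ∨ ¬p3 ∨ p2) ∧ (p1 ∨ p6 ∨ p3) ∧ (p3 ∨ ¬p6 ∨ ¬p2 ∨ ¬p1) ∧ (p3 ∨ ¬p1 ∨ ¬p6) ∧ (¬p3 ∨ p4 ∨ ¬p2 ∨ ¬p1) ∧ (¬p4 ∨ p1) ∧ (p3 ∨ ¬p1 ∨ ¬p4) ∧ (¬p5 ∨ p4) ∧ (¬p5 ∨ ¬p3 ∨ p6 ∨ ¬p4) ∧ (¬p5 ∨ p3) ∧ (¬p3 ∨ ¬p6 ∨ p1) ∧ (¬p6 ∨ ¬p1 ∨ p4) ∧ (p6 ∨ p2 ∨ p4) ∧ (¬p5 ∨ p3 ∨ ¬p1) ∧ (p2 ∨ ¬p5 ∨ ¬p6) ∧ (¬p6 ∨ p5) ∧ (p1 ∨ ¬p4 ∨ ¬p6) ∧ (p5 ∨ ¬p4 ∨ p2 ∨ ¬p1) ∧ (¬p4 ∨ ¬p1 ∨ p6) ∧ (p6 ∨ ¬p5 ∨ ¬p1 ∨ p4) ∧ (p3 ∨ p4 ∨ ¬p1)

Suppose p4 = False.
The clause (¬p3) is unit, so p3 = False.
The clause (p2) is unit, so p2 = True.
The clause (¬p5) is unit, so p5 = False.
The clause (¬p6) is unit, so p6 = False.
The clause (p1) is unit, so p1 = True.
But (¬p1) is also a unit clause — contradiction.
So every satisfying assignment has p4 = True.

True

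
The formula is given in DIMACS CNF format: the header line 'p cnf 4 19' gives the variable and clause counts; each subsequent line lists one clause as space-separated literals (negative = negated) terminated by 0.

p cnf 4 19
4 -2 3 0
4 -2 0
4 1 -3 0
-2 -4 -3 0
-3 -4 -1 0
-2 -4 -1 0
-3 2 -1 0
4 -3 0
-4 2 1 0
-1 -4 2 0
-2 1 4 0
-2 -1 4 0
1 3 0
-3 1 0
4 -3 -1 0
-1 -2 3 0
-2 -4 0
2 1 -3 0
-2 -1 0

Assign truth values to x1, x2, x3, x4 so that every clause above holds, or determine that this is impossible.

x1 ↦ True,  x2 ↦ False,  x3 ↦ False,  x4 ↦ False

Suppose x4 = False.
From the singleton clause (¬x2), x2 = False.
From the singleton clause (¬x3), x3 = False.
From the singleton clause (x1), x1 = True.
All clauses are satisfied.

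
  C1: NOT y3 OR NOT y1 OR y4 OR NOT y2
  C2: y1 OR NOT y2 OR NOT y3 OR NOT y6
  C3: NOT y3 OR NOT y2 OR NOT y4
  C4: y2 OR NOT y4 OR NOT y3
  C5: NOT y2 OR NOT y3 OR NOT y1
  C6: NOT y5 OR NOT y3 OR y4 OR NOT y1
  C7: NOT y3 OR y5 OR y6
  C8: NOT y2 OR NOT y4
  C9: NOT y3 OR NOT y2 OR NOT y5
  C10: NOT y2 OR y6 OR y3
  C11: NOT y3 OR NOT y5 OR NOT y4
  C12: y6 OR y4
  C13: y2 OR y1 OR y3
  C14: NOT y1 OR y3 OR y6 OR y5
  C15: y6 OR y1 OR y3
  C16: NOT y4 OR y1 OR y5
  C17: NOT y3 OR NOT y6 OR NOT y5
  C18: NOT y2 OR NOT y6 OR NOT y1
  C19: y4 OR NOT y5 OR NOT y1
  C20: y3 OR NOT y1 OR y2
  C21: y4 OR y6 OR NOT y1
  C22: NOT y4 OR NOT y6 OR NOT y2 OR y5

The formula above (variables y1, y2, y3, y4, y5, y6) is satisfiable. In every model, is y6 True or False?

Suppose y6 = false.
Unit clause (y4) forces y4 = true.
Unit clause (NOT y2) forces y2 = false.
Unit clause (NOT y3) forces y3 = false.
Unit clause (y1) forces y1 = true.
But (NOT y1) is also a unit clause — contradiction.
So every satisfying assignment has y6 = True.

True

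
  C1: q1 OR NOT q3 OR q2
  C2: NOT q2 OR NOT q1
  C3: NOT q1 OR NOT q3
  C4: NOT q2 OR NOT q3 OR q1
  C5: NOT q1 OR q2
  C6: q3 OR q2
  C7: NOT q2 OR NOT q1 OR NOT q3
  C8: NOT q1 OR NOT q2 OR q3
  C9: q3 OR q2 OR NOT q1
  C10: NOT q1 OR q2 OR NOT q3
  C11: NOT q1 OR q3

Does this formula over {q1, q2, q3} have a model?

Satisfiable

Suppose q2 = true.
Unit clause (NOT q1) forces q1 = false.
Unit clause (NOT q3) forces q3 = false.
This assignment satisfies each clause.
A satisfying assignment: q1=false, q2=true, q3=false.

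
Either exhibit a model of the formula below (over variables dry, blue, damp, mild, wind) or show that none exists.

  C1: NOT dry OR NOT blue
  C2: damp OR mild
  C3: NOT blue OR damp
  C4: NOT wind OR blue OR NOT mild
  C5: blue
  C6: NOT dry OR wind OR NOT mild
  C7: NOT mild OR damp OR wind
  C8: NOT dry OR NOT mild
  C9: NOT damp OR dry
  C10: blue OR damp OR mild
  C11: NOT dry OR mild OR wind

(blue) alone gives blue = true.
(NOT dry) alone gives dry = false.
(damp) alone gives damp = true.
Now (NOT damp) is unsatisfied and unit — conflict.

UNSATISFIABLE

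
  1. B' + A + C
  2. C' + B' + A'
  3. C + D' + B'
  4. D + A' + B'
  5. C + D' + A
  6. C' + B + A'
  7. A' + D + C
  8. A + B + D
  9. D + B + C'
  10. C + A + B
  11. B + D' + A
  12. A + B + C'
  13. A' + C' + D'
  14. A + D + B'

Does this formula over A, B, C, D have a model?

Satisfiable

Suppose B = 1.
Suppose A = 0.
From the singleton clause (C), C = 1.
From the singleton clause (D), D = 1.
This assignment satisfies each clause.
A satisfying assignment: A: 0; B: 1; C: 1; D: 1.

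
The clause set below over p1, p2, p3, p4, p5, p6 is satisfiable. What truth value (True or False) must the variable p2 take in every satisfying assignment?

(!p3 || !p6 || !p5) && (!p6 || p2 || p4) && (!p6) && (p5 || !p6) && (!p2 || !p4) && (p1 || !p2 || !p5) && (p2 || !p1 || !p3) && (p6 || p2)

True

Suppose p2 = false.
From the singleton clause (!p6), p6 = false.
But (p6) is also a unit clause — contradiction.
So every satisfying assignment has p2 = True.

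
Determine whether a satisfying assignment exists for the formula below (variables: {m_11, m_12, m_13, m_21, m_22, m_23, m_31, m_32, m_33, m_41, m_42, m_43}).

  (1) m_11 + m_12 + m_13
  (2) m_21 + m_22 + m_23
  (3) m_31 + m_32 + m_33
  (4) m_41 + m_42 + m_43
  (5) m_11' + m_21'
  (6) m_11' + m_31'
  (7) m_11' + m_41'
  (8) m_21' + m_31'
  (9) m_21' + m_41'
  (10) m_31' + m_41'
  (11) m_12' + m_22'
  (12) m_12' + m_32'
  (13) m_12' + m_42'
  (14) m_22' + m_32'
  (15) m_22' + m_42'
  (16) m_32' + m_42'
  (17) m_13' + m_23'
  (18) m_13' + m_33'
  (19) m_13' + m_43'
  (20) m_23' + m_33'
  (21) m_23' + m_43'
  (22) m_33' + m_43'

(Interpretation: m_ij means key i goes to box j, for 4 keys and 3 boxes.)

Branch on m_11: set m_11 = 0.
Branch on m_12: set m_12 = 1.
From the singleton clause (m_22'), m_22 = 0.
From the singleton clause (m_32'), m_32 = 0.
From the singleton clause (m_42'), m_42 = 0.
Branch on m_21: set m_21 = 1.
From the singleton clause (m_31'), m_31 = 0.
From the singleton clause (m_33), m_33 = 1.
From the singleton clause (m_41'), m_41 = 0.
From the singleton clause (m_43), m_43 = 1.
But (m_43') is also a unit clause — contradiction.
Undo m_21 and try m_21 = 0.
From the singleton clause (m_23), m_23 = 1.
From the singleton clause (m_13'), m_13 = 0.
From the singleton clause (m_33'), m_33 = 0.
From the singleton clause (m_31), m_31 = 1.
From the singleton clause (m_41'), m_41 = 0.
From the singleton clause (m_43), m_43 = 1.
But (m_43') is also a unit clause — contradiction.
Either choice for m_21 ends in contradiction.
Undo m_12 and try m_12 = 0.
From the singleton clause (m_13), m_13 = 1.
From the singleton clause (m_23'), m_23 = 0.
From the singleton clause (m_33'), m_33 = 0.
From the singleton clause (m_43'), m_43 = 0.
Branch on m_21: set m_21 = 1.
From the singleton clause (m_31'), m_31 = 0.
From the singleton clause (m_32), m_32 = 1.
From the singleton clause (m_41'), m_41 = 0.
From the singleton clause (m_42), m_42 = 1.
But (m_42') is also a unit clause — contradiction.
Undo m_21 and try m_21 = 0.
From the singleton clause (m_22), m_22 = 1.
From the singleton clause (m_32'), m_32 = 0.
From the singleton clause (m_31), m_31 = 1.
From the singleton clause (m_41'), m_41 = 0.
From the singleton clause (m_42), m_42 = 1.
But (m_42') is also a unit clause — contradiction.
Either choice for m_21 ends in contradiction.
Either choice for m_12 ends in contradiction.
Undo m_11 and try m_11 = 1.
From the singleton clause (m_21'), m_21 = 0.
From the singleton clause (m_31'), m_31 = 0.
From the singleton clause (m_41'), m_41 = 0.
Branch on m_22: set m_22 = 1.
From the singleton clause (m_12'), m_12 = 0.
From the singleton clause (m_32'), m_32 = 0.
From the singleton clause (m_33), m_33 = 1.
From the singleton clause (m_42'), m_42 = 0.
From the singleton clause (m_43), m_43 = 1.
But (m_43') is also a unit clause — contradiction.
Undo m_22 and try m_22 = 0.
From the singleton clause (m_23), m_23 = 1.
From the singleton clause (m_13'), m_13 = 0.
From the singleton clause (m_33'), m_33 = 0.
From the singleton clause (m_32), m_32 = 1.
From the singleton clause (m_12'), m_12 = 0.
From the singleton clause (m_42'), m_42 = 0.
From the singleton clause (m_43), m_43 = 1.
But (m_43') is also a unit clause — contradiction.
Either choice for m_22 ends in contradiction.
Either choice for m_11 ends in contradiction.
No assignment satisfies every clause.

No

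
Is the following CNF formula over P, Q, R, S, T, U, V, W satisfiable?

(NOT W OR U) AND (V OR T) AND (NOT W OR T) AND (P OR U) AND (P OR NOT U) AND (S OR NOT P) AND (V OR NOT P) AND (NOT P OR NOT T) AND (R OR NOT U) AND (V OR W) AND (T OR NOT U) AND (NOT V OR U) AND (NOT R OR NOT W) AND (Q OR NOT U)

Suppose W = false.
Unit clause (V) forces V = true.
Unit clause (U) forces U = true.
Unit clause (P) forces P = true.
Unit clause (S) forces S = true.
Unit clause (NOT T) forces T = false.
That conflicts with the unit clause (T).
That branch fails; take W = true instead.
Unit clause (U) forces U = true.
Unit clause (T) forces T = true.
Unit clause (P) forces P = true.
That conflicts with the unit clause (NOT P).
Both values of W lead to a conflict.
No assignment satisfies every clause.

No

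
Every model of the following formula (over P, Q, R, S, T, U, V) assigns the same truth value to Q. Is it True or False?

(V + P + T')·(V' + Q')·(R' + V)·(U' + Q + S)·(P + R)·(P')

Suppose Q = 1.
The clause (V') is unit, so V = 0.
The clause (R') is unit, so R = 0.
The clause (P) is unit, so P = 1.
Now (P') is unsatisfied and unit — conflict.
So every satisfying assignment has Q = False.

False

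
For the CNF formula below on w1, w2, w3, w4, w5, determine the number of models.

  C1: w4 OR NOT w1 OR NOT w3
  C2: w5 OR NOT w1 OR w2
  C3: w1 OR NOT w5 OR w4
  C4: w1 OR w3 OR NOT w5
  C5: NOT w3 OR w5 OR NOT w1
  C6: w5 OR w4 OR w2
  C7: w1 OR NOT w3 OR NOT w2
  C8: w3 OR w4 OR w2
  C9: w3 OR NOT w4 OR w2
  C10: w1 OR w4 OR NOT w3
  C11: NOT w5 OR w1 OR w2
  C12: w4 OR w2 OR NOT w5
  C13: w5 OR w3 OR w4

There are 2^5 = 32 truth assignments over (w1, w2, w3, w4, w5).
Split on w1. With w1 = true, the clauses containing w1 are satisfied and NOT w1 drops from the rest; 5 of the 2^4 = 16 assignments to the other variables satisfy what remains.
With w1 = false, by the same count on the reduced clause set, 2 assignments work.
(One model: w1=F, w2=F, w3=T, w4=T, w5=F.)
Total: 5 + 2 = 7.

7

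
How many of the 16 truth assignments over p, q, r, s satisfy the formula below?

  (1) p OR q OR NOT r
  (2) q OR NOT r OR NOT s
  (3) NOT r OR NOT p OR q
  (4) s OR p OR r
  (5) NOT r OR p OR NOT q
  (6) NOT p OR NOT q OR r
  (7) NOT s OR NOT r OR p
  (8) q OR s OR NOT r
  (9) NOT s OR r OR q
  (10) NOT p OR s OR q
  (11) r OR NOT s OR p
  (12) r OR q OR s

2

There are 2^4 = 16 truth assignments over (p, q, r, s).
Split on q. With q = true, the clauses containing q are satisfied and NOT q drops from the rest; 2 of the 2^3 = 8 assignments to the other variables satisfy what remains.
With q = false, by the same count on the reduced clause set, 0 assignments work.
(One model: p=T, q=T, r=T, s=F.)
Total: 2 + 0 = 2.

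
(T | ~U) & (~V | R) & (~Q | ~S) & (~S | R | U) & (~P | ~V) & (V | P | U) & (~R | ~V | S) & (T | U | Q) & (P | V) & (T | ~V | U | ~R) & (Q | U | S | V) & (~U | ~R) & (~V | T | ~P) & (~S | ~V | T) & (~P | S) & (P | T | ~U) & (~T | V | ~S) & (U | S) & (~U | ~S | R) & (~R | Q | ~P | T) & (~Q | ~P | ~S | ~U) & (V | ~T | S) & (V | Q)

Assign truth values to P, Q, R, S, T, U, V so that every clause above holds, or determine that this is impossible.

P ↦ 0,  Q ↦ 0,  R ↦ 1,  S ↦ 1,  T ↦ 1,  U ↦ 0,  V ↦ 1

Branch on T: set T = 1.
Branch on V: set V = 1.
(R) alone gives R = 1.
(~P) alone gives P = 0.
(S) alone gives S = 1.
(~Q) alone gives Q = 0.
(~U) alone gives U = 0.
This assignment satisfies each clause.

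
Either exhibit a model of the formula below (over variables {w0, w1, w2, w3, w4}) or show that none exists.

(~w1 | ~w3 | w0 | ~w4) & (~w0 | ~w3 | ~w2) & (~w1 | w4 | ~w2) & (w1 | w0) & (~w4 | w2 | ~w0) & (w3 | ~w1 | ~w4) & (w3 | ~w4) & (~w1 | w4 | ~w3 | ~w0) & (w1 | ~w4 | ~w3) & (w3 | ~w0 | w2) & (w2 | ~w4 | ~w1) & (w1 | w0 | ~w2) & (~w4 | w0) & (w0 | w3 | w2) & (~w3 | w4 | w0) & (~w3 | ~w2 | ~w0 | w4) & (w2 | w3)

w0 ↦ 1; w1 ↦ 0; w2 ↦ 0; w3 ↦ 1; w4 ↦ 0

Branch on w1: set w1 = 0.
From the singleton clause (w0), w0 = 1.
Branch on w3: set w3 = 1.
From the singleton clause (~w2), w2 = 0.
From the singleton clause (~w4), w4 = 0.
This assignment satisfies each clause.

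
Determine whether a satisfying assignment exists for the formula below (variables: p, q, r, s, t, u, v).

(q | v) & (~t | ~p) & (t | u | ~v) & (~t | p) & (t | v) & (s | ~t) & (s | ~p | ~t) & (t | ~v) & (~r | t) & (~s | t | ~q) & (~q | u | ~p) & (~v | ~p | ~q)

No

Case q = 1:
Case t = 0:
From the singleton clause (v), v = 1.
Now (~v) is unsatisfied and unit — conflict.
So t must be the other value — set t = 1.
From the singleton clause (~p), p = 0.
Now (p) is unsatisfied and unit — conflict.
Neither t = 1 nor t = 0 works.
So q must be the other value — set q = 0.
From the singleton clause (v), v = 1.
From the singleton clause (t), t = 1.
From the singleton clause (~p), p = 0.
Now (p) is unsatisfied and unit — conflict.
Neither q = 1 nor q = 0 works.
No assignment satisfies every clause.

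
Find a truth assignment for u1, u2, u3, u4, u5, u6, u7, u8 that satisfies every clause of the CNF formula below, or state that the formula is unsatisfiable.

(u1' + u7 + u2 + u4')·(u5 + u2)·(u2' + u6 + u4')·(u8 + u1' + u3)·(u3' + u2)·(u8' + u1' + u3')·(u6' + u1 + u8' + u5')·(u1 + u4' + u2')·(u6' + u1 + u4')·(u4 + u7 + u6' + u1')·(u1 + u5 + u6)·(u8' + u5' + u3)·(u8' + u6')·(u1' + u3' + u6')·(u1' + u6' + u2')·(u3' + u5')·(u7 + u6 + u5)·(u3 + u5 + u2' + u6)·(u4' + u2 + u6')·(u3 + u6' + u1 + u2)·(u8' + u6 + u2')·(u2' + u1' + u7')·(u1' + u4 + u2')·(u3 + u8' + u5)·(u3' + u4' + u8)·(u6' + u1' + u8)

u1=0,  u2=1,  u3=0,  u4=0,  u5=1,  u6=0,  u7=0,  u8=0

Suppose u5 = 1.
From the singleton clause (u3'), u3 = 0.
From the singleton clause (u8'), u8 = 0.
From the singleton clause (u1'), u1 = 0.
Suppose u4 = 0.
Suppose u6 = 0.
Every clause is now satisfied; u2, u7 are unconstrained.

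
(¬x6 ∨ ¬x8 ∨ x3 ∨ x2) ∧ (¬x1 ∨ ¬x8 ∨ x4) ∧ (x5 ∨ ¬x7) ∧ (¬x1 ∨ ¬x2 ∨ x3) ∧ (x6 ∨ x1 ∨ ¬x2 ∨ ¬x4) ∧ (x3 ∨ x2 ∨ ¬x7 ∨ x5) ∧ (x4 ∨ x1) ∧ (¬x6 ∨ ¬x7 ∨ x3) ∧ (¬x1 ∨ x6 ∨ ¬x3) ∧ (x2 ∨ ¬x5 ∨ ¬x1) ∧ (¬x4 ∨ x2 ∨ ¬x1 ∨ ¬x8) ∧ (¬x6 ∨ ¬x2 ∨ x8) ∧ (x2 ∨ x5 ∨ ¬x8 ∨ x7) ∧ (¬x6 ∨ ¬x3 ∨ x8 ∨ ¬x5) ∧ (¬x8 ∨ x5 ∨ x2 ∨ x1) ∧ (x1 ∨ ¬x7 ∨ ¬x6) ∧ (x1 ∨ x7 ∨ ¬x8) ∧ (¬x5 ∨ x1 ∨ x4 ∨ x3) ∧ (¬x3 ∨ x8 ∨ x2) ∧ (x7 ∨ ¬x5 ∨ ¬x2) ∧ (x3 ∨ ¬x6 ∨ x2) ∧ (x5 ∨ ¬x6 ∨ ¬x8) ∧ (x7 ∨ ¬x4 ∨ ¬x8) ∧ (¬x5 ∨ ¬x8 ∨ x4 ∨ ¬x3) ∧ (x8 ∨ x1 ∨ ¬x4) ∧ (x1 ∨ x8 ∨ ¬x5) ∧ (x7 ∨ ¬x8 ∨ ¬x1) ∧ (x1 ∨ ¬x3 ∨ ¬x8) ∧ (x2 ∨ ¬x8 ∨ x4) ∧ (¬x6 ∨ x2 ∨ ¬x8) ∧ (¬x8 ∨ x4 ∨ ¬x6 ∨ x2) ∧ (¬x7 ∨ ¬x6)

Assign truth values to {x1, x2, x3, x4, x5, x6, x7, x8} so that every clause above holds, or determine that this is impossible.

x1: True, x2: False, x3: False, x4: False, x5: False, x6: False, x7: False, x8: False

Try x5 = False.
(¬x7) alone gives x7 = False.
Try x4 = False.
(x1) alone gives x1 = True.
(¬x8) alone gives x8 = False.
Try x2 = False.
(¬x3) alone gives x3 = False.
(¬x6) alone gives x6 = False.
This assignment satisfies each clause.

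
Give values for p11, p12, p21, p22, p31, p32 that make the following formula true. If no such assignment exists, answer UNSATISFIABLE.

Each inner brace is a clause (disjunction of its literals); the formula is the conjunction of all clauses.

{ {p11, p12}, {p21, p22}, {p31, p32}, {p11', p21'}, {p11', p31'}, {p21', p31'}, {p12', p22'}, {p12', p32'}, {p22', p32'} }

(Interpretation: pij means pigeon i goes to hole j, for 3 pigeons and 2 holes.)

UNSATISFIABLE

Try p11 = 1.
The clause (p21') is unit, so p21 = 0.
The clause (p22) is unit, so p22 = 1.
The clause (p31') is unit, so p31 = 0.
The clause (p32) is unit, so p32 = 1.
Now (p32') is unsatisfied and unit — conflict.
That branch fails; take p11 = 0 instead.
The clause (p12) is unit, so p12 = 1.
The clause (p22') is unit, so p22 = 0.
The clause (p21) is unit, so p21 = 1.
The clause (p31') is unit, so p31 = 0.
The clause (p32) is unit, so p32 = 1.
Now (p32') is unsatisfied and unit — conflict.
Either choice for p11 ends in contradiction.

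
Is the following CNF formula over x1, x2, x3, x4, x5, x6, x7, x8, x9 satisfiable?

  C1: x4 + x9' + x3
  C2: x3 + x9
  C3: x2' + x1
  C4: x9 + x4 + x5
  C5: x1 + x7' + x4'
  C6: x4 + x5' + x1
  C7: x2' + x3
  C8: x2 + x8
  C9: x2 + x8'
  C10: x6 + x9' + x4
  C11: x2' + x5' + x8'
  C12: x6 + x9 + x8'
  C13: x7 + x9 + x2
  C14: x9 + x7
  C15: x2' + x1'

No

Suppose x3 = 1.
Suppose x2 = 0.
Unit clause (x8) forces x8 = 1.
Now (x8') is unsatisfied and unit — conflict.
So x2 must be the other value — set x2 = 1.
Unit clause (x1) forces x1 = 1.
Now (x1') is unsatisfied and unit — conflict.
Neither x2 = 1 nor x2 = 0 works.
So x3 must be the other value — set x3 = 0.
Unit clause (x9) forces x9 = 1.
Unit clause (x4) forces x4 = 1.
Unit clause (x2') forces x2 = 0.
Unit clause (x8) forces x8 = 1.
Now (x8') is unsatisfied and unit — conflict.
Neither x3 = 1 nor x3 = 0 works.
No assignment satisfies every clause.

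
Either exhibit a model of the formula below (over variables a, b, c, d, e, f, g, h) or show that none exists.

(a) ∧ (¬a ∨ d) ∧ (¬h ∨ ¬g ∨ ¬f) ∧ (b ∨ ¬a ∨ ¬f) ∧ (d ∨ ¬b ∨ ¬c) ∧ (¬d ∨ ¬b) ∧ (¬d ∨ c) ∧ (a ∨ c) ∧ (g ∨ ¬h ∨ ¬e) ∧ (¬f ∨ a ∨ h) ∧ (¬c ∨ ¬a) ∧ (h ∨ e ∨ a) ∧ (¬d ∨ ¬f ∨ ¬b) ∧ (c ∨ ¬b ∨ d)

The clause (a) is unit, so a = True.
The clause (d) is unit, so d = True.
The clause (¬b) is unit, so b = False.
The clause (¬f) is unit, so f = False.
The clause (c) is unit, so c = True.
But (¬c) is also a unit clause — contradiction.

UNSATISFIABLE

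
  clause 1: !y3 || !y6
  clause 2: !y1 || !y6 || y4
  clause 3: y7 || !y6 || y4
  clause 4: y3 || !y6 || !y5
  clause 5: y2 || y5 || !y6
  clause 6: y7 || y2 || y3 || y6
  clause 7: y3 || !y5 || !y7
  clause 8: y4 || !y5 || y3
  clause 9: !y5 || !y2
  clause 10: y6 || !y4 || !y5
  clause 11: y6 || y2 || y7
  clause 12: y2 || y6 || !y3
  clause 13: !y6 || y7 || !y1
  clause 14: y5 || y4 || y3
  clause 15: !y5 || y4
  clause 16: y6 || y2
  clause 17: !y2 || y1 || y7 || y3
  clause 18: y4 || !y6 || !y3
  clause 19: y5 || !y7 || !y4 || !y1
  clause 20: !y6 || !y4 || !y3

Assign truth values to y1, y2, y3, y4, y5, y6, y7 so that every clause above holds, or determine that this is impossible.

y1: false; y2: true; y3: true; y4: false; y5: false; y6: false; y7: false

Suppose y3 = true.
The clause (!y6) is unit, so y6 = false.
The clause (y2) is unit, so y2 = true.
The clause (!y5) is unit, so y5 = false.
Suppose y7 = false.
Every clause is now satisfied; y1, y4 are unconstrained.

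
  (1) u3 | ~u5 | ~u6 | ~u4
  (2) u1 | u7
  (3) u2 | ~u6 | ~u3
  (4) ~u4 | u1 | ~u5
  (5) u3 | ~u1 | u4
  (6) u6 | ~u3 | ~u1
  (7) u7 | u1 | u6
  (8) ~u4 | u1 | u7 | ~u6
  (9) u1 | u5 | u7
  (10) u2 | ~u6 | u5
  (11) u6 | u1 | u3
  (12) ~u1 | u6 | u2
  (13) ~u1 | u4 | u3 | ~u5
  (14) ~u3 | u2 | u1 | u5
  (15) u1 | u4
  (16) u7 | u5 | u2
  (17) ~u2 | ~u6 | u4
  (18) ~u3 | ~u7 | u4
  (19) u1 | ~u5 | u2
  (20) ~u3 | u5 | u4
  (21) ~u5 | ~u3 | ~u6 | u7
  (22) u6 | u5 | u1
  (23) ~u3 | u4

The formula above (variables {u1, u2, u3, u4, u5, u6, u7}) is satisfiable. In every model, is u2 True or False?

True

Suppose u2 = 0.
Suppose u1 = 1.
From the singleton clause (u6), u6 = 1.
From the singleton clause (~u3), u3 = 0.
From the singleton clause (u4), u4 = 1.
From the singleton clause (~u5), u5 = 0.
Now (u5) is unsatisfied and unit — conflict.
That branch fails; take u1 = 0 instead.
From the singleton clause (u7), u7 = 1.
From the singleton clause (u4), u4 = 1.
From the singleton clause (~u5), u5 = 0.
From the singleton clause (~u6), u6 = 0.
Now (u6) is unsatisfied and unit — conflict.
Both values of u1 lead to a conflict.
So every satisfying assignment has u2 = True.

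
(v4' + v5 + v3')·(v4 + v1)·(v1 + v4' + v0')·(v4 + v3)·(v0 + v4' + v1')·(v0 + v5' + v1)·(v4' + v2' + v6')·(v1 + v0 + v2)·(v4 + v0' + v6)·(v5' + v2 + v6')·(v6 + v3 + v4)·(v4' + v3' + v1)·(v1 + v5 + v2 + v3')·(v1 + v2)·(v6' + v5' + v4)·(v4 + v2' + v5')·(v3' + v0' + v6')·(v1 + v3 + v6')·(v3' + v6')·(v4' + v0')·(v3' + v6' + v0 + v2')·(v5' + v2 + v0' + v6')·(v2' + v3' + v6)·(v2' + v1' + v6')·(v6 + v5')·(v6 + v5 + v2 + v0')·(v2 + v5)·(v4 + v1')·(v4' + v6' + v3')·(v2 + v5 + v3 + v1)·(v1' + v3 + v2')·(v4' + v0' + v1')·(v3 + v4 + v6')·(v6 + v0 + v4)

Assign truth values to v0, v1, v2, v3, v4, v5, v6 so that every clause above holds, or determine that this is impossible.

Branch on v4: set v4 = 1.
Unit clause (v0') forces v0 = 0.
Unit clause (v1') forces v1 = 0.
Unit clause (v5') forces v5 = 0.
Unit clause (v3') forces v3 = 0.
Unit clause (v2) forces v2 = 1.
Unit clause (v6') forces v6 = 0.
This assignment satisfies each clause.

v0=0, v1=0, v2=1, v3=0, v4=1, v5=0, v6=0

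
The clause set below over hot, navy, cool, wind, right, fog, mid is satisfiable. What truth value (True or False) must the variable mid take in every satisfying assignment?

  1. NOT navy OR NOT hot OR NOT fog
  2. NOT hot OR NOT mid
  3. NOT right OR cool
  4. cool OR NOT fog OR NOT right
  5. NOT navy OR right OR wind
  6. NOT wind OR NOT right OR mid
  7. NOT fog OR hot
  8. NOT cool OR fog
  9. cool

Suppose mid = true.
Unit clause (NOT hot) forces hot = false.
Unit clause (NOT fog) forces fog = false.
Unit clause (NOT cool) forces cool = false.
That conflicts with the unit clause (cool).
So every satisfying assignment has mid = False.

False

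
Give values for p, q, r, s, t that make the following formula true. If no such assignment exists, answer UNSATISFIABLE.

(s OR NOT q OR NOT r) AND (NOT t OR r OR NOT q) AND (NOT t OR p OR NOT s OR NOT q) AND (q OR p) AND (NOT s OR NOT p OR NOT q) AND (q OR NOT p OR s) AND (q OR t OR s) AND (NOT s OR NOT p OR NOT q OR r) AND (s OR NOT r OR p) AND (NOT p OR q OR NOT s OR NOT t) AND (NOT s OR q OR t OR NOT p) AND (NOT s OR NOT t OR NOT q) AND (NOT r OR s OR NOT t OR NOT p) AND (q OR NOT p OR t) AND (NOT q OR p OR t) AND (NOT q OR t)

Case q = true:
(t) alone gives t = true.
(r) alone gives r = true.
(s) alone gives s = true.
That conflicts with the unit clause (NOT s).
Backtrack on q: now try q = false.
(p) alone gives p = true.
(s) alone gives s = true.
(NOT t) alone gives t = false.
That conflicts with the unit clause (t).
Neither q = true nor q = false works.

UNSATISFIABLE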